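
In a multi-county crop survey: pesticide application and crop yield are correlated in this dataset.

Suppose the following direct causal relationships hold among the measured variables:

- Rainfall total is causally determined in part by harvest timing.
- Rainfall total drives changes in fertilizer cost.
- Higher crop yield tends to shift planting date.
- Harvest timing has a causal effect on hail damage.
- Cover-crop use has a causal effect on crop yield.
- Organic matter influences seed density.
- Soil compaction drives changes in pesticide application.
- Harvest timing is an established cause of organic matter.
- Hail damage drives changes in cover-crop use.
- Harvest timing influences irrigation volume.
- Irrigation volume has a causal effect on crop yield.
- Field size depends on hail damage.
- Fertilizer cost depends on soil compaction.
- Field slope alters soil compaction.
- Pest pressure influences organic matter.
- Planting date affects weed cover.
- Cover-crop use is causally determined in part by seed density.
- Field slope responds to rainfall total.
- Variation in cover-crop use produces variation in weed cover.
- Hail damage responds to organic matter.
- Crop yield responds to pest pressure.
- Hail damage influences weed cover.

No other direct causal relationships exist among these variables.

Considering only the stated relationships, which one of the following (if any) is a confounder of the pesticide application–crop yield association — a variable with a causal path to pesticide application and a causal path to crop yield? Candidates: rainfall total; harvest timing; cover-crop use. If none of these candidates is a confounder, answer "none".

harvest timing

Harvest timing causes pesticide application (harvest timing → rainfall total → field slope → soil compaction → pesticide application) and also causes crop yield (harvest timing → irrigation volume → crop yield); it is a common cause of both.
Each of the other candidates lacks a causal path to at least one of pesticide application and crop yield, so they do not confound the relationship.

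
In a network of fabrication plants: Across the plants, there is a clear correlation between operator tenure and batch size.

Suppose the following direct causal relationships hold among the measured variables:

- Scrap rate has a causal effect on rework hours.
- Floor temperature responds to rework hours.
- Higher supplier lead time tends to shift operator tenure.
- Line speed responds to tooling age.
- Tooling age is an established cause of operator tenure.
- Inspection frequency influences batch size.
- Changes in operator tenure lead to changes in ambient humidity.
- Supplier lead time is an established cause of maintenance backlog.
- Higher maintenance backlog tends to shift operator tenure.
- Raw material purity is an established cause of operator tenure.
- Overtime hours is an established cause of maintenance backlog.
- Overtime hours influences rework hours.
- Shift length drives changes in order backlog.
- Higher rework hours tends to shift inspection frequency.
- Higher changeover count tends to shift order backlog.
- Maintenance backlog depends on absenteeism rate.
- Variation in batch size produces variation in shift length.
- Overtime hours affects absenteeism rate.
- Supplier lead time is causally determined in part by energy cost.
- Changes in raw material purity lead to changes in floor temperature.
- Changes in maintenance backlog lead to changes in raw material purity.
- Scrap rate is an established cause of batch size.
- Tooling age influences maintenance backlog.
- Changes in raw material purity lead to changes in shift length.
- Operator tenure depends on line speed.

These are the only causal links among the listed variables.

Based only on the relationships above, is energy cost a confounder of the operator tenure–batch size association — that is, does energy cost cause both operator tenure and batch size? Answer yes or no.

Energy cost has no stated causal path to batch size. A confounder must cause both variables, so energy cost does not qualify.

no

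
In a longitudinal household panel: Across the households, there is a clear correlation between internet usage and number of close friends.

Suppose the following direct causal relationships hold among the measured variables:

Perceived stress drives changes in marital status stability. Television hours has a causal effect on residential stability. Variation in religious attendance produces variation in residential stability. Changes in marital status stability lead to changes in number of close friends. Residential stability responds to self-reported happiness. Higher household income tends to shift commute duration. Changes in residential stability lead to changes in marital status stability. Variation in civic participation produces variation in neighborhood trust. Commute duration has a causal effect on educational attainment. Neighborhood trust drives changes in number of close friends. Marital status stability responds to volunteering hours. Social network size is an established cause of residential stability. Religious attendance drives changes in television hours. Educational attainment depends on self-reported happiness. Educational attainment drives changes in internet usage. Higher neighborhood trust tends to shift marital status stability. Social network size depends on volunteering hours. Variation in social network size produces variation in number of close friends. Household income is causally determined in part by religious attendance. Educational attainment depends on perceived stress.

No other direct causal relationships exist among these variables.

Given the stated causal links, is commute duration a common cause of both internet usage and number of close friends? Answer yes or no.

Commute duration has no stated causal path to number of close friends. A confounder must cause both variables, so commute duration does not qualify.

no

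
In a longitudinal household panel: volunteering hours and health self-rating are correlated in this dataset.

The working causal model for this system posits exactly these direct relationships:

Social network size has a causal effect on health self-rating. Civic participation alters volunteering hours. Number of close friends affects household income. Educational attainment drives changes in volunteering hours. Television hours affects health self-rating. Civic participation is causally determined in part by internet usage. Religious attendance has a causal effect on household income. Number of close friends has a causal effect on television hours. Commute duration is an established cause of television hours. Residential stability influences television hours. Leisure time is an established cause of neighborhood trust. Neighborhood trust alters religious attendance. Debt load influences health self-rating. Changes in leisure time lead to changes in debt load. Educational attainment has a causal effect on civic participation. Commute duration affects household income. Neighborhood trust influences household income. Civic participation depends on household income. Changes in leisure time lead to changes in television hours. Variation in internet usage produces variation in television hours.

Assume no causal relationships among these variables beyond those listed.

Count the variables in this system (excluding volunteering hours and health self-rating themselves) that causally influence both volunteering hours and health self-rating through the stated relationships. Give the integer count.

4

The common causes are: commute duration (to volunteering hours via commute duration → household income → civic participation → volunteering hours; to health self-rating via commute duration → television hours → health self-rating); internet usage (to volunteering hours via internet usage → civic participation → volunteering hours; to health self-rating via internet usage → television hours → health self-rating); leisure time (to volunteering hours via leisure time → neighborhood trust → household income → civic participation → volunteering hours; to health self-rating via leisure time → debt load → health self-rating); number of close friends (to volunteering hours via number of close friends → household income → civic participation → volunteering hours; to health self-rating via number of close friends → television hours → health self-rating).
Every other variable lacks a causal path to at least one of volunteering hours and health self-rating.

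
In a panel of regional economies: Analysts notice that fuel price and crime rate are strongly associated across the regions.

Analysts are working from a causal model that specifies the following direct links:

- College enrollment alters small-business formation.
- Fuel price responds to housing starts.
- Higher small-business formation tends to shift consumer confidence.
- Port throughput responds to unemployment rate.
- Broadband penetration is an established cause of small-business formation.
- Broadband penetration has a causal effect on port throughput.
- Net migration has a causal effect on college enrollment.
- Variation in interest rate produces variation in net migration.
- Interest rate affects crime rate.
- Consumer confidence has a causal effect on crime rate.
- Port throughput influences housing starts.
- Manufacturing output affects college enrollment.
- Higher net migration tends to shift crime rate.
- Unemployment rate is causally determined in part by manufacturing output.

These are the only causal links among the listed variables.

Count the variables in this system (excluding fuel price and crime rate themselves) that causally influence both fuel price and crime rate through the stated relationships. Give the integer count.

2

The common causes are: broadband penetration (to fuel price via broadband penetration → port throughput → housing starts → fuel price; to crime rate via broadband penetration → small-business formation → consumer confidence → crime rate); manufacturing output (to fuel price via manufacturing output → unemployment rate → port throughput → housing starts → fuel price; to crime rate via manufacturing output → college enrollment → small-business formation → consumer confidence → crime rate).
Every other variable lacks a causal path to at least one of fuel price and crime rate.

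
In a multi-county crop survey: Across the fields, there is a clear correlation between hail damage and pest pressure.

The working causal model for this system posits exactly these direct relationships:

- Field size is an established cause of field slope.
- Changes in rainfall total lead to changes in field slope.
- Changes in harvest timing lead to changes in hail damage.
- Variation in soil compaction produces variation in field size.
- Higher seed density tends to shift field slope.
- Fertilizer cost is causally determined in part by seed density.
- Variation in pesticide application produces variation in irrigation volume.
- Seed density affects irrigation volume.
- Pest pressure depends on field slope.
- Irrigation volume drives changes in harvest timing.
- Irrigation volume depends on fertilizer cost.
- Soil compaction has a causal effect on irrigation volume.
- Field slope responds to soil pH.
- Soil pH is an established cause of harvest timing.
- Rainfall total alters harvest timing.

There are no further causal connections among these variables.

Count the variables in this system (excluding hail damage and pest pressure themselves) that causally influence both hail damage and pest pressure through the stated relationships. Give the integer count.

4

The common causes are: rainfall total (to hail damage via rainfall total → harvest timing → hail damage; to pest pressure via rainfall total → field slope → pest pressure); seed density (to hail damage via seed density → irrigation volume → harvest timing → hail damage; to pest pressure via seed density → field slope → pest pressure); soil compaction (to hail damage via soil compaction → irrigation volume → harvest timing → hail damage; to pest pressure via soil compaction → field size → field slope → pest pressure); soil pH (to hail damage via soil pH → harvest timing → hail damage; to pest pressure via soil pH → field slope → pest pressure).
Every other variable lacks a causal path to at least one of hail damage and pest pressure.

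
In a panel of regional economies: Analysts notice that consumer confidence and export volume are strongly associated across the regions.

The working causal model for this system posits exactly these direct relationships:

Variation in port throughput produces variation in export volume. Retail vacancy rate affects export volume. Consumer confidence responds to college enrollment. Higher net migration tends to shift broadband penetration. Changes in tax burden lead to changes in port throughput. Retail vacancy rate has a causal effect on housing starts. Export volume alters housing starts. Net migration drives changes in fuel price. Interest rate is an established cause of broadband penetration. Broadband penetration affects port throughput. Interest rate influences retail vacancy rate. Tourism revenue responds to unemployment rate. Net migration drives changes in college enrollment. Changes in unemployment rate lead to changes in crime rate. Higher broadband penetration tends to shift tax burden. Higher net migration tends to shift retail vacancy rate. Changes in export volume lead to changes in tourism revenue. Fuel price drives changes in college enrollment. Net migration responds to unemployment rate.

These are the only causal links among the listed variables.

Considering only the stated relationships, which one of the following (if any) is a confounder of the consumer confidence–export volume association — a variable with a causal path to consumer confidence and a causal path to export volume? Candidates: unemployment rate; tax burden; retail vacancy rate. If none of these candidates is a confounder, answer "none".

Unemployment rate causes consumer confidence (unemployment rate → net migration → college enrollment → consumer confidence) and also causes export volume (unemployment rate → net migration → retail vacancy rate → export volume); it is a common cause of both.
Each of the other candidates lacks a causal path to at least one of consumer confidence and export volume, so they do not confound the relationship.

unemployment rate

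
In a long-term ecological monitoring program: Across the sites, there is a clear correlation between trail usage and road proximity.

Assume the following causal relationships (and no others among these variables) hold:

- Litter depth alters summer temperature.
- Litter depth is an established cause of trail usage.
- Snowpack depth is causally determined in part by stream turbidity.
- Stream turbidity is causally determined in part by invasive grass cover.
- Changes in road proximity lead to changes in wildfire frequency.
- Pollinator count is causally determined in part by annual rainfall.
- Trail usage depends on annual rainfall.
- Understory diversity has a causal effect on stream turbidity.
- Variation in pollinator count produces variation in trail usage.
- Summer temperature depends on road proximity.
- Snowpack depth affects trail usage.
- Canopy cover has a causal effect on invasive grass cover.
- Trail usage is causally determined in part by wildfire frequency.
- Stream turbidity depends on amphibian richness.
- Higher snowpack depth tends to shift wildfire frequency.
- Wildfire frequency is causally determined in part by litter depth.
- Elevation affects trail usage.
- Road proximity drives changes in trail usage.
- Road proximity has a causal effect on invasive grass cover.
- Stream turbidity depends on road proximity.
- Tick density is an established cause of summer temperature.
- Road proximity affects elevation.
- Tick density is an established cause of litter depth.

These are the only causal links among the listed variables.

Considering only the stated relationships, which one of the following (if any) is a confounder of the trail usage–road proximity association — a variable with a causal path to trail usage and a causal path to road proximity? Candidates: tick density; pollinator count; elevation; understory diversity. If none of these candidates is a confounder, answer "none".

none

None of the listed candidates has causal paths to both trail usage and road proximity in the stated relationships, so none is a common cause.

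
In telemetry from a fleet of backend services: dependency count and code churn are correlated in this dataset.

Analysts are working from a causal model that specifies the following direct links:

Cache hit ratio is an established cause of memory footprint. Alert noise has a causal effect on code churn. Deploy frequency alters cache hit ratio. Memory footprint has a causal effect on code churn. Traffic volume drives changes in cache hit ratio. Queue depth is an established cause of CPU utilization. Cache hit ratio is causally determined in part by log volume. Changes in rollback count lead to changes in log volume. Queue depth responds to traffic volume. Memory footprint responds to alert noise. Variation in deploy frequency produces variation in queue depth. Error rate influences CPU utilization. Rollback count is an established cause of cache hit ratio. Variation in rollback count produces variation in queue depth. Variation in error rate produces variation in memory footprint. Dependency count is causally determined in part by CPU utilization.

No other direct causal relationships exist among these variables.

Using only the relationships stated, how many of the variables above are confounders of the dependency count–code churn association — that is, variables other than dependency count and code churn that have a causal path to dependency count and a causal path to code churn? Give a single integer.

4

The common causes are: deploy frequency (to dependency count via deploy frequency → queue depth → CPU utilization → dependency count; to code churn via deploy frequency → cache hit ratio → memory footprint → code churn); error rate (to dependency count via error rate → CPU utilization → dependency count; to code churn via error rate → memory footprint → code churn); rollback count (to dependency count via rollback count → queue depth → CPU utilization → dependency count; to code churn via rollback count → cache hit ratio → memory footprint → code churn); traffic volume (to dependency count via traffic volume → queue depth → CPU utilization → dependency count; to code churn via traffic volume → cache hit ratio → memory footprint → code churn).
Every other variable lacks a causal path to at least one of dependency count and code churn.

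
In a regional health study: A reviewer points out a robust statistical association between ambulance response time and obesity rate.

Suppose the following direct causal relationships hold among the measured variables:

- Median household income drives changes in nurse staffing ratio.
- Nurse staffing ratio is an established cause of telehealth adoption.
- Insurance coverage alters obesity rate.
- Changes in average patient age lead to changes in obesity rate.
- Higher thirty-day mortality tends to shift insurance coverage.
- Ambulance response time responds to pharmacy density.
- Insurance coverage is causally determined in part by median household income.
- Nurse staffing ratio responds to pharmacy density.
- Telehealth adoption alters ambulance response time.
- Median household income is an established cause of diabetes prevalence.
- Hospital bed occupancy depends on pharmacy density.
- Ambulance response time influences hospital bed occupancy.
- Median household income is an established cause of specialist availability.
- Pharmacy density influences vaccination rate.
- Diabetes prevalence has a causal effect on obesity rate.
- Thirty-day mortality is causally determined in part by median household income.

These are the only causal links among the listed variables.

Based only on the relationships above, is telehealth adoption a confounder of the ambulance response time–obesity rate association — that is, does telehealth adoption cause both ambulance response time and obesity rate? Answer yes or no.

no

Telehealth adoption has no stated causal path to obesity rate. A confounder must cause both variables, so telehealth adoption does not qualify.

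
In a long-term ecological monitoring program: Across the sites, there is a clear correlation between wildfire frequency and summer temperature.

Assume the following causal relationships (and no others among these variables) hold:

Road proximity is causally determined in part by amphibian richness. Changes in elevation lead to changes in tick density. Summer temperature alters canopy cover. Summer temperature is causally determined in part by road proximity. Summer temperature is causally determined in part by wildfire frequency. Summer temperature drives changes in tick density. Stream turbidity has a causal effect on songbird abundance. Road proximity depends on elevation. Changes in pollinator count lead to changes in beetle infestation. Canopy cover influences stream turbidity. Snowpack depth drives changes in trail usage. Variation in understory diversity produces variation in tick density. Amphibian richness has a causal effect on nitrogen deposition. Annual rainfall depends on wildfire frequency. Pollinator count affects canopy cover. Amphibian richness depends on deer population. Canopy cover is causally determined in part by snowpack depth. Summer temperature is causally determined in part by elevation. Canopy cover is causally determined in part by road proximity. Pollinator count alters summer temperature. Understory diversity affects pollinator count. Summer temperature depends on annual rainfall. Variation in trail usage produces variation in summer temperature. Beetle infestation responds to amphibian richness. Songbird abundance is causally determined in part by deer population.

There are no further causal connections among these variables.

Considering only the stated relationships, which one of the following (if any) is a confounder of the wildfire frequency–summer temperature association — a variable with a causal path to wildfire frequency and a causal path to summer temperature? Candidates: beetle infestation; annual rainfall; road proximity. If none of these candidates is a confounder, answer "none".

none

None of the listed candidates has causal paths to both wildfire frequency and summer temperature in the stated relationships, so none is a common cause.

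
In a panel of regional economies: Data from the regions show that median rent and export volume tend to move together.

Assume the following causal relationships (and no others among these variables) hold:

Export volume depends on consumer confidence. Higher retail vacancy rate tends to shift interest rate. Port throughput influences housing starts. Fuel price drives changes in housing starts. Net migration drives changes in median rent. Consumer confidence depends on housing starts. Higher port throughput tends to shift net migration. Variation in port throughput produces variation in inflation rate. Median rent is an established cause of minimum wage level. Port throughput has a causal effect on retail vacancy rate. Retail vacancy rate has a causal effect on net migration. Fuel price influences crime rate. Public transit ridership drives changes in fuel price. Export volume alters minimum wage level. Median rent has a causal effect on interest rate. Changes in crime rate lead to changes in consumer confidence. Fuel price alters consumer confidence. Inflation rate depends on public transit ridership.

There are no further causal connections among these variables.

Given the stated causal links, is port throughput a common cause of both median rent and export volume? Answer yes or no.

Port throughput has a causal path to median rent (port throughput → net migration → median rent) and to export volume (port throughput → housing starts → consumer confidence → export volume), so it is a common cause of both — a confounder.

yes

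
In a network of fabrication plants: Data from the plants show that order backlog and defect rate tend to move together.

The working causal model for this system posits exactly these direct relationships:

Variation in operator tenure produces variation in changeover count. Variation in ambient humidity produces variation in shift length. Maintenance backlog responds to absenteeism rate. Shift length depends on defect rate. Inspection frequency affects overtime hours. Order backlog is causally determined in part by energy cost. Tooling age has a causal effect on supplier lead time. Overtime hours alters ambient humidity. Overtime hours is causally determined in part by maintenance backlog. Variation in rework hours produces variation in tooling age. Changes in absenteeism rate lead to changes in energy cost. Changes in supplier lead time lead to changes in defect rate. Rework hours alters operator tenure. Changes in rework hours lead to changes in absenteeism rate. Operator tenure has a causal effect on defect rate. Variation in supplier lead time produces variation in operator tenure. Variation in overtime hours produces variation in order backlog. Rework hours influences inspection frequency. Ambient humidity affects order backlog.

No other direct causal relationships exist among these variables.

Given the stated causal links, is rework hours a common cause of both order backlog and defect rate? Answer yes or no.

Rework hours has a causal path to order backlog (rework hours → absenteeism rate → energy cost → order backlog) and to defect rate (rework hours → operator tenure → defect rate), so it is a common cause of both — a confounder.

yes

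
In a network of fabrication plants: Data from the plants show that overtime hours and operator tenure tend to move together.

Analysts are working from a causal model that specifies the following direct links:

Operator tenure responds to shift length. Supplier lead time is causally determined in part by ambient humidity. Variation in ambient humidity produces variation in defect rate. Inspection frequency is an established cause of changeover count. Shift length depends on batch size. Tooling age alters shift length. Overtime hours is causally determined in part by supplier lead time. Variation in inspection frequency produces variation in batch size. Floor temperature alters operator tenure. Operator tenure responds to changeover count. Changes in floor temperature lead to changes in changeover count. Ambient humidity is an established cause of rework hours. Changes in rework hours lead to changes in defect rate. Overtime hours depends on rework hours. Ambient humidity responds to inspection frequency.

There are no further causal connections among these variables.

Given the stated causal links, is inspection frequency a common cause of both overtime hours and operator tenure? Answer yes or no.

yes

Inspection frequency has a causal path to overtime hours (inspection frequency → ambient humidity → rework hours → overtime hours) and to operator tenure (inspection frequency → changeover count → operator tenure), so it is a common cause of both — a confounder.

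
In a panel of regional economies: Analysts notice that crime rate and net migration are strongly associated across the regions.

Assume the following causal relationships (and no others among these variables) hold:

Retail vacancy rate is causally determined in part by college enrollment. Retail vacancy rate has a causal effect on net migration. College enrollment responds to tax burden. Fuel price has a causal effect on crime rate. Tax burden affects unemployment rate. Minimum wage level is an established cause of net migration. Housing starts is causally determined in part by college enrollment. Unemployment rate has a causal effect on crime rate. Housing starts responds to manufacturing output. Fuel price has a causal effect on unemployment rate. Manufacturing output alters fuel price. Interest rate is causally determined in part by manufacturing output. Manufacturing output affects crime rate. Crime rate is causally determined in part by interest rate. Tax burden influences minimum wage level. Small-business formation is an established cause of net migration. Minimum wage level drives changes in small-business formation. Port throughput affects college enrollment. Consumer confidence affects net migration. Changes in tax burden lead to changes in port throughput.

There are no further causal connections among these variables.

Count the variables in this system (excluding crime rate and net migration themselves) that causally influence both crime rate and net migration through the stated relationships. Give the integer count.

1

The common causes are: tax burden (to crime rate via tax burden → unemployment rate → crime rate; to net migration via tax burden → minimum wage level → net migration).
Every other variable lacks a causal path to at least one of crime rate and net migration.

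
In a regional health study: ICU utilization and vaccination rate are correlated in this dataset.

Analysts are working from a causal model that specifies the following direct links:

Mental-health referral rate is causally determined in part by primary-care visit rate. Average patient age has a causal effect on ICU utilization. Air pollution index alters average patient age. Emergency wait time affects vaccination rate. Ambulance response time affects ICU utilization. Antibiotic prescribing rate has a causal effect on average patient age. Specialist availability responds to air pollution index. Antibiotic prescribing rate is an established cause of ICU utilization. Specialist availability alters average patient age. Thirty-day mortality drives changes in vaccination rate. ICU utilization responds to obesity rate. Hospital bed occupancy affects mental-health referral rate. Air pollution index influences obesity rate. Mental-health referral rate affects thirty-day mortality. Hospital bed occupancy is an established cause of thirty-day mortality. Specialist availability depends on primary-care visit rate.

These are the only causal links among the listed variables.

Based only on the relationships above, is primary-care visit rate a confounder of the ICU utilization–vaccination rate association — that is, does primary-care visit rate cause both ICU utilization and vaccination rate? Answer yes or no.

yes

Primary-care visit rate has a causal path to ICU utilization (primary-care visit rate → specialist availability → average patient age → ICU utilization) and to vaccination rate (primary-care visit rate → mental-health referral rate → thirty-day mortality → vaccination rate), so it is a common cause of both — a confounder.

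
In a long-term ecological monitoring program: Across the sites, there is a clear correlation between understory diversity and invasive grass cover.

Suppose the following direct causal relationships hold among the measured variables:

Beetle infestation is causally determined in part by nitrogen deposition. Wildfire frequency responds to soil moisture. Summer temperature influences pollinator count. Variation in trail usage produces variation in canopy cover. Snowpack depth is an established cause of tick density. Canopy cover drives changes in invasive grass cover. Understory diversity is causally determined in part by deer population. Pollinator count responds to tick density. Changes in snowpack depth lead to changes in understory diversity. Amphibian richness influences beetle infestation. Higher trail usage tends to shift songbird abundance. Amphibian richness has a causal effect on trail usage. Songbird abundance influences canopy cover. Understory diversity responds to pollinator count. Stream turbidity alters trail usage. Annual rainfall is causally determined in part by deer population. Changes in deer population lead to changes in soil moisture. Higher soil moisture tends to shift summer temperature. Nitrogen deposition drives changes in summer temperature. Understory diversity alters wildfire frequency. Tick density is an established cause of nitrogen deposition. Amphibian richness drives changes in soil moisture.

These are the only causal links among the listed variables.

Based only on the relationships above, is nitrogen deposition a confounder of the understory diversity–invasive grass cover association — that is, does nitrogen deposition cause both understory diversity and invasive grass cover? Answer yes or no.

no

Nitrogen deposition has no stated causal path to invasive grass cover. A confounder must cause both variables, so nitrogen deposition does not qualify.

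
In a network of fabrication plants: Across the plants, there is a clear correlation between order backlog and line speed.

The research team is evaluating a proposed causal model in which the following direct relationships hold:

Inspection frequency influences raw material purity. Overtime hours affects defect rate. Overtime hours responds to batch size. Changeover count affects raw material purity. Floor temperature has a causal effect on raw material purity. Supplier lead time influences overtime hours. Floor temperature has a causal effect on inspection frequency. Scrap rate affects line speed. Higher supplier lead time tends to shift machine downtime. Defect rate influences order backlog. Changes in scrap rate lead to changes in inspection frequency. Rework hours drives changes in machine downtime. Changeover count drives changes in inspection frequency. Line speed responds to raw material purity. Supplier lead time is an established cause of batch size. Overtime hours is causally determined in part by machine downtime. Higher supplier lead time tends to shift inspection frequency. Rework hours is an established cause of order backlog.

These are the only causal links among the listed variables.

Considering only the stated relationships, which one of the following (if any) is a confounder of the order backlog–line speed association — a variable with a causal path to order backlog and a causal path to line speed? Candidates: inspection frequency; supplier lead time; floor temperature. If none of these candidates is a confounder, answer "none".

Supplier lead time causes order backlog (supplier lead time → overtime hours → defect rate → order backlog) and also causes line speed (supplier lead time → inspection frequency → raw material purity → line speed); it is a common cause of both.
Each of the other candidates lacks a causal path to at least one of order backlog and line speed, so they do not confound the relationship.

supplier lead time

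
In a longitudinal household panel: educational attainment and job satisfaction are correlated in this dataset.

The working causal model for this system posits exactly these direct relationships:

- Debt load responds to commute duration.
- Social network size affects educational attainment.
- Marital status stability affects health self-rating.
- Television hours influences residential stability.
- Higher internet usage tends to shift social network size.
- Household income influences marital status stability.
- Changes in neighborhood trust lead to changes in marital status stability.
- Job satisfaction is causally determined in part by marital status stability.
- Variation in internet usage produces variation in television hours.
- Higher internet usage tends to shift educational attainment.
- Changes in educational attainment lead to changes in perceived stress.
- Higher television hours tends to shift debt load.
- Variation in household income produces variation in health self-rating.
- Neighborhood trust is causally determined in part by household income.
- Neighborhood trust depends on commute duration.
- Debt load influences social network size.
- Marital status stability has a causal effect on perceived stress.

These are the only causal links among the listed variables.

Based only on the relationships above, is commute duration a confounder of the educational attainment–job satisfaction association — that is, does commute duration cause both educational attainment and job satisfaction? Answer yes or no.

Commute duration has a causal path to educational attainment (commute duration → debt load → social network size → educational attainment) and to job satisfaction (commute duration → neighborhood trust → marital status stability → job satisfaction), so it is a common cause of both — a confounder.

yes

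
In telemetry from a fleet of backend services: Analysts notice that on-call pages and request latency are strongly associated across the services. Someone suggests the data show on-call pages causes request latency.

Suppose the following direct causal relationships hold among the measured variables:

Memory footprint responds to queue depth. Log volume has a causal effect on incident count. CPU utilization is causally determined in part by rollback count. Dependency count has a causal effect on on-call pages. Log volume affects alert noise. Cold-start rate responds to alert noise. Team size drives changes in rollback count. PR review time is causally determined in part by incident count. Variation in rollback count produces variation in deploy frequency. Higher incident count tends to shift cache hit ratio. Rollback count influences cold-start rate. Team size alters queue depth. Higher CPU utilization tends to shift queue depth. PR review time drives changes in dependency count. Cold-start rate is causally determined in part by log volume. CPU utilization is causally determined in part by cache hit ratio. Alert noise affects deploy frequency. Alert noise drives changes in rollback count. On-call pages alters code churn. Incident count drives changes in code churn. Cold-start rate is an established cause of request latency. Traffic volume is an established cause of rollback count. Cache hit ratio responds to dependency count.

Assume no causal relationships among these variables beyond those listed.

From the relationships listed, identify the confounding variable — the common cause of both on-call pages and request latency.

log volume

Log volume has a causal path to on-call pages (log volume → incident count → PR review time → dependency count → on-call pages) and a separate causal path to request latency (log volume → cold-start rate → request latency), so it is a common cause of both.
No stated relationship gives on-call pages a causal route to request latency, so the correlation is explained by the shared upstream cause rather than a direct effect.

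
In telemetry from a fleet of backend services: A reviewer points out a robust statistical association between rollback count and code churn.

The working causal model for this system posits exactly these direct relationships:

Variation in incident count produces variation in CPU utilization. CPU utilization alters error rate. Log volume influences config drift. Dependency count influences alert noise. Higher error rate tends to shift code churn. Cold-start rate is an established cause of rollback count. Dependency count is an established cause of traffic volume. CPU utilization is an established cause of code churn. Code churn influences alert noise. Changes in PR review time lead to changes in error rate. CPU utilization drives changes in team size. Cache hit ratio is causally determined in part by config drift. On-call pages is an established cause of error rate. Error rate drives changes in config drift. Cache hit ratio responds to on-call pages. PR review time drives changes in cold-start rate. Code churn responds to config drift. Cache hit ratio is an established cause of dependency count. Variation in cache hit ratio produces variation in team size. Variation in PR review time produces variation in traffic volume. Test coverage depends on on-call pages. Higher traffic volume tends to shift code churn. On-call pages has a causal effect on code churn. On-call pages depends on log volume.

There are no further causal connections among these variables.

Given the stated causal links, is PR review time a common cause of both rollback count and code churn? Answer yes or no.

PR review time has a causal path to rollback count (PR review time → cold-start rate → rollback count) and to code churn (PR review time → error rate → code churn), so it is a common cause of both — a confounder.

yes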